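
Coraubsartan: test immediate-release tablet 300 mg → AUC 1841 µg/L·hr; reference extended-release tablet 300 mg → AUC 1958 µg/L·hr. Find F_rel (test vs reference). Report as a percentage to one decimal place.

F_rel = 94.0%

F_rel = (AUC_test/D_test) / (AUC_ref/D_ref)
      = (1841/300) / (1958/300)
      = 6.13667 / 6.52667 = 0.9402 = 94.02%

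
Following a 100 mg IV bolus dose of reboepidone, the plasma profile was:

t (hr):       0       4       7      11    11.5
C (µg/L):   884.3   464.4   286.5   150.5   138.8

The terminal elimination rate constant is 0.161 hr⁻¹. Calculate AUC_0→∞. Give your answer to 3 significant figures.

AUC = 5630 µg/L·hr

Trapezoidal AUC_0→11.5:
  [0→4]: (884.3+464.4)/2 × 4 = 2697.4
  [4→7]: (464.4+286.5)/2 × 3 = 1126.35
  [7→11]: (286.5+150.5)/2 × 4 = 874.0
  [11→11.5]: (150.5+138.8)/2 × 0.5 = 72.325
  Sum = 4770.075 µg/L·hr
Extrapolated tail: C_last / k_e = 138.8 / 0.161 = 862.112
AUC_0→∞ = 4770.075 + 862.112 = 5632.187 µg/L·hr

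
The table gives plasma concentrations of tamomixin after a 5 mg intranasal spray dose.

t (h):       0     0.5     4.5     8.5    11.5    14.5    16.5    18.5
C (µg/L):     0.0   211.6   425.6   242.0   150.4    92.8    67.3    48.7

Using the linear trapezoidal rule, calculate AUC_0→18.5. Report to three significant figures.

Trapezoidal AUC_0→18.5:
  [0→0.5]: (0.0+211.6)/2 × 0.5 = 52.9
  [0.5→4.5]: (211.6+425.6)/2 × 4 = 1274.4
  [4.5→8.5]: (425.6+242.0)/2 × 4 = 1335.2
  [8.5→11.5]: (242.0+150.4)/2 × 3 = 588.6
  [11.5→14.5]: (150.4+92.8)/2 × 3 = 364.8
  [14.5→16.5]: (92.8+67.3)/2 × 2 = 160.1
  [16.5→18.5]: (67.3+48.7)/2 × 2 = 116.0
  Sum = 3892.0 µg/L·h

AUC = 3890 µg/L·h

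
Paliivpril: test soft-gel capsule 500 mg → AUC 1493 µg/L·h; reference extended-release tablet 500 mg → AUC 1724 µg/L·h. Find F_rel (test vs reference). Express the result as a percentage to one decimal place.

F_rel = (AUC_test/D_test) / (AUC_ref/D_ref)
      = (1493/500) / (1724/500)
      = 2.986 / 3.448 = 0.8660 = 86.60%

F_rel = 86.6%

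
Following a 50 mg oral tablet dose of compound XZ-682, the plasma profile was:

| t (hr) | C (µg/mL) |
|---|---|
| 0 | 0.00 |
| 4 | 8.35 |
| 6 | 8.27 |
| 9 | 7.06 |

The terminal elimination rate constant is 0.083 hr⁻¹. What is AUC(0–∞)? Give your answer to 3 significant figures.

Trapezoidal AUC_0→9:
  [0→4]: (0.00+8.35)/2 × 4 = 16.7
  [4→6]: (8.35+8.27)/2 × 2 = 16.62
  [6→9]: (8.27+7.06)/2 × 3 = 22.995
  Sum = 56.315 µg/mL·hr
Extrapolated tail: C_last / k_e = 7.06 / 0.083 = 85.060
AUC_0→∞ = 56.315 + 85.060 = 141.375 µg/mL·hr

AUC = 141 µg/mL·hr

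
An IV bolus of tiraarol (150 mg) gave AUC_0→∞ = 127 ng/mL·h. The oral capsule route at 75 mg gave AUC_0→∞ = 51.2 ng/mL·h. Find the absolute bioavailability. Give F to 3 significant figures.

F = 0.806

F = (AUC_ev / D_ev) / (AUC_iv / D_iv)
  = (51.2/75) / (127/150)
  = 0.682667 / 0.846667 = 0.8063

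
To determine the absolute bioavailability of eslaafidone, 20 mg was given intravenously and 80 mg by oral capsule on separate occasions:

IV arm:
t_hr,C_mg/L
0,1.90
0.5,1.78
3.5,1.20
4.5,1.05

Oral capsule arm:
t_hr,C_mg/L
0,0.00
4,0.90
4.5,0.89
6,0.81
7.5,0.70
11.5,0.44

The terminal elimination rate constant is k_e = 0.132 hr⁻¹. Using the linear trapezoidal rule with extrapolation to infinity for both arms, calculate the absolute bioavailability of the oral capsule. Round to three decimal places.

F = 0.177

Trapezoidal AUC_0→4.5 (IV):
  [0→0.5]: (1.90+1.78)/2 × 0.5 = 0.92
  [0.5→3.5]: (1.78+1.20)/2 × 3 = 4.47
  [3.5→4.5]: (1.20+1.05)/2 × 1 = 1.125
  Sum = 6.515 mg/L·hr
IV tail: 1.05/0.132 = 7.955; AUC_iv,0→∞ = 6.515 + 7.955 = 14.47 mg/L·hr
Trapezoidal AUC_0→11.5 (oral capsule):
  [0→4]: (0.00+0.90)/2 × 4 = 1.8
  [4→4.5]: (0.90+0.89)/2 × 0.5 = 0.4475
  [4.5→6]: (0.89+0.81)/2 × 1.5 = 1.275
  [6→7.5]: (0.81+0.70)/2 × 1.5 = 1.1325
  [7.5→11.5]: (0.70+0.44)/2 × 4 = 2.28
  Sum = 6.935 mg/L·hr
oral capsule tail: 0.44/0.132 = 3.333; AUC_ev,0→∞ = 6.935 + 3.333 = 10.268 mg/L·hr
F = (AUC_ev/D_ev)/(AUC_iv/D_iv) = (10.268/80)/(14.47/20) = 0.12835/0.7235 = 0.1774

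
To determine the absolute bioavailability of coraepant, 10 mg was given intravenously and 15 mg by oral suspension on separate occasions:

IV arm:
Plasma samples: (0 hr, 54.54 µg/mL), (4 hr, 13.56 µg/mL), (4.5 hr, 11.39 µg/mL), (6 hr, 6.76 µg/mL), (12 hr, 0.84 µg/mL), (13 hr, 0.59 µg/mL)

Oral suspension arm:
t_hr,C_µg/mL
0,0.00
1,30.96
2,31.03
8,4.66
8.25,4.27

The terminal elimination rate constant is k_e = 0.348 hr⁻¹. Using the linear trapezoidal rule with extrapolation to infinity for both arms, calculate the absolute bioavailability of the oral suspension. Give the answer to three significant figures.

Trapezoidal AUC_0→13 (IV):
  [0→4]: (54.54+13.56)/2 × 4 = 136.2
  [4→4.5]: (13.56+11.39)/2 × 0.5 = 6.2375
  [4.5→6]: (11.39+6.76)/2 × 1.5 = 13.6125
  [6→12]: (6.76+0.84)/2 × 6 = 22.8
  [12→13]: (0.84+0.59)/2 × 1 = 0.715
  Sum = 179.565 µg/mL·hr
IV tail: 0.59/0.348 = 1.695; AUC_iv,0→∞ = 179.565 + 1.695 = 181.26 µg/mL·hr
Trapezoidal AUC_0→8.25 (oral suspension):
  [0→1]: (0.00+30.96)/2 × 1 = 15.48
  [1→2]: (30.96+31.03)/2 × 1 = 30.995
  [2→8]: (31.03+4.66)/2 × 6 = 107.07
  [8→8.25]: (4.66+4.27)/2 × 0.25 = 1.11625
  Sum = 154.66125 µg/mL·hr
oral suspension tail: 4.27/0.348 = 12.270; AUC_ev,0→∞ = 154.66125 + 12.270 = 166.93125 µg/mL·hr
F = (AUC_ev/D_ev)/(AUC_iv/D_iv) = (166.93125/15)/(181.26/10) = 11.12875/18.126 = 0.6140

F = 0.614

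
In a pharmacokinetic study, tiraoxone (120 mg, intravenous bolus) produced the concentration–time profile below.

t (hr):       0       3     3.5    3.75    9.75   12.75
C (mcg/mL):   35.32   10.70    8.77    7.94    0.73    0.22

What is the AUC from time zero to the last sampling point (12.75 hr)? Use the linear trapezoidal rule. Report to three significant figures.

AUC = 103 mcg/mL·hr

Trapezoidal AUC_0→12.75:
  [0→3]: (35.32+10.70)/2 × 3 = 69.03
  [3→3.5]: (10.70+8.77)/2 × 0.5 = 4.8675
  [3.5→3.75]: (8.77+7.94)/2 × 0.25 = 2.08875
  [3.75→9.75]: (7.94+0.73)/2 × 6 = 26.01
  [9.75→12.75]: (0.73+0.22)/2 × 3 = 1.425
  Sum = 103.42125 mcg/mL·hr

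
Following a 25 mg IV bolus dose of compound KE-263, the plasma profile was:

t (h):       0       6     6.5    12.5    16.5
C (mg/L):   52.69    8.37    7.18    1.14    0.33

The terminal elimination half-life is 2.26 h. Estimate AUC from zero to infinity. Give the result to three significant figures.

Trapezoidal AUC_0→16.5:
  [0→6]: (52.69+8.37)/2 × 6 = 183.18
  [6→6.5]: (8.37+7.18)/2 × 0.5 = 3.8875
  [6.5→12.5]: (7.18+1.14)/2 × 6 = 24.96
  [12.5→16.5]: (1.14+0.33)/2 × 4 = 2.94
  Sum = 214.9675 mg/L·h
k_e = ln2 / t½ = 0.693147 / 2.26 = 0.3067 h^-1
Extrapolated tail: C_last / k_e = 0.33 / 0.3067 = 1.076
AUC_0→∞ = 214.9675 + 1.076 = 216.0435 mg/L·h

AUC = 216 mg/L·h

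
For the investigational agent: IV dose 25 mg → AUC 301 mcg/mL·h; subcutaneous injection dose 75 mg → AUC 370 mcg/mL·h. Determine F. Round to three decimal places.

F = 0.410

F = (AUC_ev / D_ev) / (AUC_iv / D_iv)
  = (370/75) / (301/25)
  = 4.93333 / 12.04 = 0.4097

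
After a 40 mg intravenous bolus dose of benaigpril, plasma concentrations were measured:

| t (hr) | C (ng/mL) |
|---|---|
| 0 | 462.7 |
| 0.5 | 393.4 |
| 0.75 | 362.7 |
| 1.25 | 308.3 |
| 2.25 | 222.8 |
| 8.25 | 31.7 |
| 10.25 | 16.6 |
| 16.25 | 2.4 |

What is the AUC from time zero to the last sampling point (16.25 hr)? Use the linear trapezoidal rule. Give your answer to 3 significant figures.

Trapezoidal AUC_0→16.25:
  [0→0.5]: (462.7+393.4)/2 × 0.5 = 214.025
  [0.5→0.75]: (393.4+362.7)/2 × 0.25 = 94.5125
  [0.75→1.25]: (362.7+308.3)/2 × 0.5 = 167.75
  [1.25→2.25]: (308.3+222.8)/2 × 1 = 265.55
  [2.25→8.25]: (222.8+31.7)/2 × 6 = 763.5
  [8.25→10.25]: (31.7+16.6)/2 × 2 = 48.3
  [10.25→16.25]: (16.6+2.4)/2 × 6 = 57.0
  Sum = 1610.6375 ng/mL·hr

AUC = 1610 ng/mL·hr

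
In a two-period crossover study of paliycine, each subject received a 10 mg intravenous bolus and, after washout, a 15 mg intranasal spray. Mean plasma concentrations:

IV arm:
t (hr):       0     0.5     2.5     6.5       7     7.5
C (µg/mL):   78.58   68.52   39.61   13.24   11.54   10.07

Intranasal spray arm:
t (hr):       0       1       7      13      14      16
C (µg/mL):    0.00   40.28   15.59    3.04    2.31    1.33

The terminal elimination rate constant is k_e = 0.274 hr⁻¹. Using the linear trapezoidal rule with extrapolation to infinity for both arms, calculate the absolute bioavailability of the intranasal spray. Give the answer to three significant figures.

Trapezoidal AUC_0→7.5 (IV):
  [0→0.5]: (78.58+68.52)/2 × 0.5 = 36.775
  [0.5→2.5]: (68.52+39.61)/2 × 2 = 108.13
  [2.5→6.5]: (39.61+13.24)/2 × 4 = 105.7
  [6.5→7]: (13.24+11.54)/2 × 0.5 = 6.195
  [7→7.5]: (11.54+10.07)/2 × 0.5 = 5.4025
  Sum = 262.2025 µg/mL·hr
IV tail: 10.07/0.274 = 36.752; AUC_iv,0→∞ = 262.2025 + 36.752 = 298.9545 µg/mL·hr
Trapezoidal AUC_0→16 (intranasal spray):
  [0→1]: (0.00+40.28)/2 × 1 = 20.14
  [1→7]: (40.28+15.59)/2 × 6 = 167.61
  [7→13]: (15.59+3.04)/2 × 6 = 55.89
  [13→14]: (3.04+2.31)/2 × 1 = 2.675
  [14→16]: (2.31+1.33)/2 × 2 = 3.64
  Sum = 249.955 µg/mL·hr
intranasal spray tail: 1.33/0.274 = 4.854; AUC_ev,0→∞ = 249.955 + 4.854 = 254.809 µg/mL·hr
F = (AUC_ev/D_ev)/(AUC_iv/D_iv) = (254.809/15)/(298.9545/10) = 16.9873/29.89545 = 0.5682

F = 0.568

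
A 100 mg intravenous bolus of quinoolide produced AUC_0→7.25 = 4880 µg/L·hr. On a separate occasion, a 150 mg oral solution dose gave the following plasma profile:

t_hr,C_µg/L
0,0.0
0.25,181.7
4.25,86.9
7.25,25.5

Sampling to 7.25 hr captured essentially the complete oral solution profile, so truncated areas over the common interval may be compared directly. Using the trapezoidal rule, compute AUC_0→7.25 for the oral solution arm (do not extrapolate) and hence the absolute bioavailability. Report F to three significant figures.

Trapezoidal AUC_0→7.25 (oral solution):
  [0→0.25]: (0.0+181.7)/2 × 0.25 = 22.7125
  [0.25→4.25]: (181.7+86.9)/2 × 4 = 537.2
  [4.25→7.25]: (86.9+25.5)/2 × 3 = 168.6
  Sum = 728.5125 µg/L·hr
F = (AUC_ev/D_ev)/(AUC_iv/D_iv) = (728.5125/150)/(4880/100) = 4.85675/48.8 = 0.0995

F = 0.0995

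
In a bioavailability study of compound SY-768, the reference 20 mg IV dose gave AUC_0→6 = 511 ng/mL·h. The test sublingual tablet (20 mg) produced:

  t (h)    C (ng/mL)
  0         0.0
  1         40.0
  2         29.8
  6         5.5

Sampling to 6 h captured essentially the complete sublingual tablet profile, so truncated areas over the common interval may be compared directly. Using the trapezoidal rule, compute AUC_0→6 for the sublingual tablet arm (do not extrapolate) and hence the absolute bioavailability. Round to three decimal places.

F = 0.246

Trapezoidal AUC_0→6 (sublingual tablet):
  [0→1]: (0.0+40.0)/2 × 1 = 20.0
  [1→2]: (40.0+29.8)/2 × 1 = 34.9
  [2→6]: (29.8+5.5)/2 × 4 = 70.6
  Sum = 125.5 ng/mL·h
F = (AUC_ev/D_ev)/(AUC_iv/D_iv) = (125.5/20)/(511/20) = 6.275/25.55 = 0.2456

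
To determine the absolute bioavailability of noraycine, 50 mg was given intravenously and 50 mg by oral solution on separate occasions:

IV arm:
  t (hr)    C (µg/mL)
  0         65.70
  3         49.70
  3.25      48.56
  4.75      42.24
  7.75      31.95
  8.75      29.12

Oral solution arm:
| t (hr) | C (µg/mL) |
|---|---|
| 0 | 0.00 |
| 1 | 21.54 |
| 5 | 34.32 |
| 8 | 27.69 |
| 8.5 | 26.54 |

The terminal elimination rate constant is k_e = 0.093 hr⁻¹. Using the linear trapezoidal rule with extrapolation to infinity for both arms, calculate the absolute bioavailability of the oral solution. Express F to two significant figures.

Trapezoidal AUC_0→8.75 (IV):
  [0→3]: (65.70+49.70)/2 × 3 = 173.1
  [3→3.25]: (49.70+48.56)/2 × 0.25 = 12.2825
  [3.25→4.75]: (48.56+42.24)/2 × 1.5 = 68.1
  [4.75→7.75]: (42.24+31.95)/2 × 3 = 111.285
  [7.75→8.75]: (31.95+29.12)/2 × 1 = 30.535
  Sum = 395.3025 µg/mL·hr
IV tail: 29.12/0.093 = 313.118; AUC_iv,0→∞ = 395.3025 + 313.118 = 708.4205 µg/mL·hr
Trapezoidal AUC_0→8.5 (oral solution):
  [0→1]: (0.00+21.54)/2 × 1 = 10.77
  [1→5]: (21.54+34.32)/2 × 4 = 111.72
  [5→8]: (34.32+27.69)/2 × 3 = 93.015
  [8→8.5]: (27.69+26.54)/2 × 0.5 = 13.5575
  Sum = 229.0625 µg/mL·hr
oral solution tail: 26.54/0.093 = 285.376; AUC_ev,0→∞ = 229.0625 + 285.376 = 514.4385 µg/mL·hr
F = (AUC_ev/D_ev)/(AUC_iv/D_iv) = (514.4385/50)/(708.4205/50) = 10.28877/14.16841 = 0.7262

F = 0.73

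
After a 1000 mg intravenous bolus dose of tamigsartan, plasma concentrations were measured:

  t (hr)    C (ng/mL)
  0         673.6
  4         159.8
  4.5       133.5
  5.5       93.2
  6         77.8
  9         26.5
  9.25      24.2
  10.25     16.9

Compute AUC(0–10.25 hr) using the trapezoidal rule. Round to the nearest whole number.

Trapezoidal AUC_0→10.25:
  [0→4]: (673.6+159.8)/2 × 4 = 1666.8
  [4→4.5]: (159.8+133.5)/2 × 0.5 = 73.325
  [4.5→5.5]: (133.5+93.2)/2 × 1 = 113.35
  [5.5→6]: (93.2+77.8)/2 × 0.5 = 42.75
  [6→9]: (77.8+26.5)/2 × 3 = 156.45
  [9→9.25]: (26.5+24.2)/2 × 0.25 = 6.3375
  [9.25→10.25]: (24.2+16.9)/2 × 1 = 20.55
  Sum = 2079.5625 ng/mL·hr

AUC = 2080 ng/mL·hr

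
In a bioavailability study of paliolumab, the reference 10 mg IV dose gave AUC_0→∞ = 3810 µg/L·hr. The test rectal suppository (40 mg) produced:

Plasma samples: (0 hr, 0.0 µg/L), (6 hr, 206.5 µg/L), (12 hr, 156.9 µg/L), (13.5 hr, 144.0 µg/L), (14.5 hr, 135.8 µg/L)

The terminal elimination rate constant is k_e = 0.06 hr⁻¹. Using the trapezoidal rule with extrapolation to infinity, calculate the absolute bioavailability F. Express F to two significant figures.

F = 0.28

Trapezoidal AUC_0→14.5 (rectal suppository):
  [0→6]: (0.0+206.5)/2 × 6 = 619.5
  [6→12]: (206.5+156.9)/2 × 6 = 1090.2
  [12→13.5]: (156.9+144.0)/2 × 1.5 = 225.675
  [13.5→14.5]: (144.0+135.8)/2 × 1 = 139.9
  Sum = 2075.275 µg/L·hr
Tail: C_last/k_e = 135.8/0.06 = 2263.333
AUC_0→∞ (rectal suppository) = 2075.275 + 2263.333 = 4338.608 µg/L·hr
F = (AUC_ev/D_ev)/(AUC_iv/D_iv) = (4338.608/40)/(3810/10) = 108.4652/381 = 0.2847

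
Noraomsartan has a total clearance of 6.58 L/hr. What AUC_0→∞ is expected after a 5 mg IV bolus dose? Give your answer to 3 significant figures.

AUC = 0.760 mg/L·hr

AUC_0→∞ = Dose_iv / CL
        = 5 / 6.58 = 0.759878 mg/L·hr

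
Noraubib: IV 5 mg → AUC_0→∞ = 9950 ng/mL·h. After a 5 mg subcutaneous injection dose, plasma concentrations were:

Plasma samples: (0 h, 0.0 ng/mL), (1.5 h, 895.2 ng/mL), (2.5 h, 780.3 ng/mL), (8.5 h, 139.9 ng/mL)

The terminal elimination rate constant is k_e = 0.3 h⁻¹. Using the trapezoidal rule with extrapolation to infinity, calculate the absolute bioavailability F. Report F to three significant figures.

Trapezoidal AUC_0→8.5 (subcutaneous injection):
  [0→1.5]: (0.0+895.2)/2 × 1.5 = 671.4
  [1.5→2.5]: (895.2+780.3)/2 × 1 = 837.75
  [2.5→8.5]: (780.3+139.9)/2 × 6 = 2760.6
  Sum = 4269.75 ng/mL·h
Tail: C_last/k_e = 139.9/0.3 = 466.333
AUC_0→∞ (subcutaneous injection) = 4269.75 + 466.333 = 4736.083 ng/mL·h
F = (AUC_ev/D_ev)/(AUC_iv/D_iv) = (4736.083/5)/(9950/5) = 947.2166/1990 = 0.4760

F = 0.476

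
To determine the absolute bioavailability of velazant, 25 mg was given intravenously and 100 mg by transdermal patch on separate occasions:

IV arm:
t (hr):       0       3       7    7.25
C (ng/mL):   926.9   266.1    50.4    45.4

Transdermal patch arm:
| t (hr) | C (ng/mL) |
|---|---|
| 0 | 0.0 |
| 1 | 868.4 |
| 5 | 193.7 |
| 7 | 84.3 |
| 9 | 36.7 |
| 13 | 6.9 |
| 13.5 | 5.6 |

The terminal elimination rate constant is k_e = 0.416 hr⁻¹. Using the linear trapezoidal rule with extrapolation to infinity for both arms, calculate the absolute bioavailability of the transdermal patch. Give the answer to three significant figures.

F = 0.301

Trapezoidal AUC_0→7.25 (IV):
  [0→3]: (926.9+266.1)/2 × 3 = 1789.5
  [3→7]: (266.1+50.4)/2 × 4 = 633.0
  [7→7.25]: (50.4+45.4)/2 × 0.25 = 11.975
  Sum = 2434.475 ng/mL·hr
IV tail: 45.4/0.416 = 109.135; AUC_iv,0→∞ = 2434.475 + 109.135 = 2543.61 ng/mL·hr
Trapezoidal AUC_0→13.5 (transdermal patch):
  [0→1]: (0.0+868.4)/2 × 1 = 434.2
  [1→5]: (868.4+193.7)/2 × 4 = 2124.2
  [5→7]: (193.7+84.3)/2 × 2 = 278.0
  [7→9]: (84.3+36.7)/2 × 2 = 121.0
  [9→13]: (36.7+6.9)/2 × 4 = 87.2
  [13→13.5]: (6.9+5.6)/2 × 0.5 = 3.125
  Sum = 3047.725 ng/mL·hr
transdermal patch tail: 5.6/0.416 = 13.462; AUC_ev,0→∞ = 3047.725 + 13.462 = 3061.187 ng/mL·hr
F = (AUC_ev/D_ev)/(AUC_iv/D_iv) = (3061.187/100)/(2543.61/25) = 30.61187/101.7444 = 0.3009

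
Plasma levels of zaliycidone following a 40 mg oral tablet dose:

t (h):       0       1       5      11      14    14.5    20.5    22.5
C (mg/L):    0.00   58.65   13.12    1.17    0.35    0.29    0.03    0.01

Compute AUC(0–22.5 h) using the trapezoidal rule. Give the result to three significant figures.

AUC = 219 mg/L·h

Trapezoidal AUC_0→22.5:
  [0→1]: (0.00+58.65)/2 × 1 = 29.325
  [1→5]: (58.65+13.12)/2 × 4 = 143.54
  [5→11]: (13.12+1.17)/2 × 6 = 42.87
  [11→14]: (1.17+0.35)/2 × 3 = 2.28
  [14→14.5]: (0.35+0.29)/2 × 0.5 = 0.16
  [14.5→20.5]: (0.29+0.03)/2 × 6 = 0.96
  [20.5→22.5]: (0.03+0.01)/2 × 2 = 0.04
  Sum = 219.175 mg/L·h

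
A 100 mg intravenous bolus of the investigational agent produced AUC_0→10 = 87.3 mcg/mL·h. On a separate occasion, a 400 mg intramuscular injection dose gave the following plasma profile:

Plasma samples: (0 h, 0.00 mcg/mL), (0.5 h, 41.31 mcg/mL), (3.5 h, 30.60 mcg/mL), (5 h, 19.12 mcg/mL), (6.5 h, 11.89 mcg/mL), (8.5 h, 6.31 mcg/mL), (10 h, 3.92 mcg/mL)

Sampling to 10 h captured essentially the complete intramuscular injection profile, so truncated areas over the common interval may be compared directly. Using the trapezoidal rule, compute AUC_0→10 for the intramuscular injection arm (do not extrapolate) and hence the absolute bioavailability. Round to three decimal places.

F = 0.586

Trapezoidal AUC_0→10 (intramuscular injection):
  [0→0.5]: (0.00+41.31)/2 × 0.5 = 10.3275
  [0.5→3.5]: (41.31+30.60)/2 × 3 = 107.865
  [3.5→5]: (30.60+19.12)/2 × 1.5 = 37.29
  [5→6.5]: (19.12+11.89)/2 × 1.5 = 23.2575
  [6.5→8.5]: (11.89+6.31)/2 × 2 = 18.2
  [8.5→10]: (6.31+3.92)/2 × 1.5 = 7.6725
  Sum = 204.6125 mcg/mL·h
F = (AUC_ev/D_ev)/(AUC_iv/D_iv) = (204.6125/400)/(87.3/100) = 0.51153125/0.873 = 0.5859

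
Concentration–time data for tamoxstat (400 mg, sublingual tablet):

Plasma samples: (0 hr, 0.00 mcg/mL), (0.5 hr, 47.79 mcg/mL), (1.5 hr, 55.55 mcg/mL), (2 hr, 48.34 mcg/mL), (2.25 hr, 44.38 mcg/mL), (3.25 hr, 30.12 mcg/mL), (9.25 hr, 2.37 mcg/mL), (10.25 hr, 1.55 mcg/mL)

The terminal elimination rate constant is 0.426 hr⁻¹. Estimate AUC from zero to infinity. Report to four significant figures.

AUC = 241.5 mcg/mL·hr

Trapezoidal AUC_0→10.25:
  [0→0.5]: (0.00+47.79)/2 × 0.5 = 11.9475
  [0.5→1.5]: (47.79+55.55)/2 × 1 = 51.67
  [1.5→2]: (55.55+48.34)/2 × 0.5 = 25.9725
  [2→2.25]: (48.34+44.38)/2 × 0.25 = 11.59
  [2.25→3.25]: (44.38+30.12)/2 × 1 = 37.25
  [3.25→9.25]: (30.12+2.37)/2 × 6 = 97.47
  [9.25→10.25]: (2.37+1.55)/2 × 1 = 1.96
  Sum = 237.86 mcg/mL·hr
Extrapolated tail: C_last / k_e = 1.55 / 0.426 = 3.638
AUC_0→∞ = 237.86 + 3.638 = 241.498 mcg/mL·hr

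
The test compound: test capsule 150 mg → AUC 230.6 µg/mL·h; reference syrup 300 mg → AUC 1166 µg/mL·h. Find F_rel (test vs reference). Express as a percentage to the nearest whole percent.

F_rel = (AUC_test/D_test) / (AUC_ref/D_ref)
      = (230.6/150) / (1166/300)
      = 1.53733 / 3.88667 = 0.3955 = 39.55%

F_rel = 40%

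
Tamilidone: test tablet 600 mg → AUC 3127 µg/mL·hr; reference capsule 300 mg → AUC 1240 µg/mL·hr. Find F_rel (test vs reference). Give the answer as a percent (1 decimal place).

F_rel = 126.1%

F_rel = (AUC_test/D_test) / (AUC_ref/D_ref)
      = (3127/600) / (1240/300)
      = 5.21167 / 4.13333 = 1.2609 = 126.09%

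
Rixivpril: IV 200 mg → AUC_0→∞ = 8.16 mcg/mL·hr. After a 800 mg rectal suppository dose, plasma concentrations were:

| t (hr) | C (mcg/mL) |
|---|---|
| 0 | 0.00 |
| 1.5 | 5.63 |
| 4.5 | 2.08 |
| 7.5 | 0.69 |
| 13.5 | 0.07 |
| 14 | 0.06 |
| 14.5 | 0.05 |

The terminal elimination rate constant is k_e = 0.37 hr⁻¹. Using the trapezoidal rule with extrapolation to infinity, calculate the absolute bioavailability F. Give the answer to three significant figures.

Trapezoidal AUC_0→14.5 (rectal suppository):
  [0→1.5]: (0.00+5.63)/2 × 1.5 = 4.2225
  [1.5→4.5]: (5.63+2.08)/2 × 3 = 11.565
  [4.5→7.5]: (2.08+0.69)/2 × 3 = 4.155
  [7.5→13.5]: (0.69+0.07)/2 × 6 = 2.28
  [13.5→14]: (0.07+0.06)/2 × 0.5 = 0.0325
  [14→14.5]: (0.06+0.05)/2 × 0.5 = 0.0275
  Sum = 22.2825 mcg/mL·hr
Tail: C_last/k_e = 0.05/0.37 = 0.135
AUC_0→∞ (rectal suppository) = 22.2825 + 0.135 = 22.4175 mcg/mL·hr
F = (AUC_ev/D_ev)/(AUC_iv/D_iv) = (22.4175/800)/(8.16/200) = 0.028021875/0.0408 = 0.6868

F = 0.687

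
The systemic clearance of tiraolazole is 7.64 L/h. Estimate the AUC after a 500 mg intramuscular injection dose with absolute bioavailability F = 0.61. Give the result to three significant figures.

AUC_0→∞ = F × Dose / CL
        = 0.61 × 500 / 7.64 = 39.9215 mg/L·h

AUC = 39.9 mg/L·h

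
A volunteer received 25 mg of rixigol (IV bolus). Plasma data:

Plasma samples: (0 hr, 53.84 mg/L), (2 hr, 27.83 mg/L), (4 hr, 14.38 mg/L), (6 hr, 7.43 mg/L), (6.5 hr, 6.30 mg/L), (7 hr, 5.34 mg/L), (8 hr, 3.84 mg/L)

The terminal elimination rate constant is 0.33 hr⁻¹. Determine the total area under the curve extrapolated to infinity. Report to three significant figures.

Trapezoidal AUC_0→8:
  [0→2]: (53.84+27.83)/2 × 2 = 81.67
  [2→4]: (27.83+14.38)/2 × 2 = 42.21
  [4→6]: (14.38+7.43)/2 × 2 = 21.81
  [6→6.5]: (7.43+6.30)/2 × 0.5 = 3.4325
  [6.5→7]: (6.30+5.34)/2 × 0.5 = 2.91
  [7→8]: (5.34+3.84)/2 × 1 = 4.59
  Sum = 156.6225 mg/L·hr
Extrapolated tail: C_last / k_e = 3.84 / 0.33 = 11.636
AUC_0→∞ = 156.6225 + 11.636 = 168.2585 mg/L·hr

AUC = 168 mg/L·hr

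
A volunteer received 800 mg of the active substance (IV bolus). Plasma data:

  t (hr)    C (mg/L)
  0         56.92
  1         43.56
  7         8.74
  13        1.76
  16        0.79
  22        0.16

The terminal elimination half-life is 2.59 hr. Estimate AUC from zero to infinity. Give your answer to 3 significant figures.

AUC = 246 mg/L·hr

Trapezoidal AUC_0→22:
  [0→1]: (56.92+43.56)/2 × 1 = 50.24
  [1→7]: (43.56+8.74)/2 × 6 = 156.9
  [7→13]: (8.74+1.76)/2 × 6 = 31.5
  [13→16]: (1.76+0.79)/2 × 3 = 3.825
  [16→22]: (0.79+0.16)/2 × 6 = 2.85
  Sum = 245.315 mg/L·hr
k_e = ln2 / t½ = 0.693147 / 2.59 = 0.2676 hr^-1
Extrapolated tail: C_last / k_e = 0.16 / 0.2676 = 0.598
AUC_0→∞ = 245.315 + 0.598 = 245.913 mg/L·hr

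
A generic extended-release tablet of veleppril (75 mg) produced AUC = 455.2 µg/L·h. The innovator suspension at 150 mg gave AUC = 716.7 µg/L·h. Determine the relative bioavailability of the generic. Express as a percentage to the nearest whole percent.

F_rel = 127%

F_rel = (AUC_test/D_test) / (AUC_ref/D_ref)
      = (455.2/75) / (716.7/150)
      = 6.06933 / 4.778 = 1.2703 = 127.03%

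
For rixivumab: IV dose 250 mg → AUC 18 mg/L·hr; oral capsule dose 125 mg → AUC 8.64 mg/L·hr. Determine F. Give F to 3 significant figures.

F = 0.960

F = (AUC_ev / D_ev) / (AUC_iv / D_iv)
  = (8.64/125) / (18/250)
  = 0.06912 / 0.072 = 0.9600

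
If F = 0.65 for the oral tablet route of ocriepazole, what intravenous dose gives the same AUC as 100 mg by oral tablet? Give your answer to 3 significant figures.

D_iv = 65.0 mg

Systemic exposure from an extravascular dose = F × D_ev, so the equivalent IV dose is F × D_ev.
D_iv = F × D_ev = 0.65 × 100 = 65 mg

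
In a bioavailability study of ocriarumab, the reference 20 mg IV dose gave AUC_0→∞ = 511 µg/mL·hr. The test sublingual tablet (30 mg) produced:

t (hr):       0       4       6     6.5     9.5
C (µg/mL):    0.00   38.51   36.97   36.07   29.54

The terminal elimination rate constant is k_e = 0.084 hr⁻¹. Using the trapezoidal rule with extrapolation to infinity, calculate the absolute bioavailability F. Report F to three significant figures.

Trapezoidal AUC_0→9.5 (sublingual tablet):
  [0→4]: (0.00+38.51)/2 × 4 = 77.02
  [4→6]: (38.51+36.97)/2 × 2 = 75.48
  [6→6.5]: (36.97+36.07)/2 × 0.5 = 18.26
  [6.5→9.5]: (36.07+29.54)/2 × 3 = 98.415
  Sum = 269.175 µg/mL·hr
Tail: C_last/k_e = 29.54/0.084 = 351.667
AUC_0→∞ (sublingual tablet) = 269.175 + 351.667 = 620.842 µg/mL·hr
F = (AUC_ev/D_ev)/(AUC_iv/D_iv) = (620.842/30)/(511/20) = 20.6947/25.55 = 0.8100

F = 0.810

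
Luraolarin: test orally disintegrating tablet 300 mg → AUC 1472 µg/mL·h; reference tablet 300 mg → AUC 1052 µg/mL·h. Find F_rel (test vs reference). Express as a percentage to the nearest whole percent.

F_rel = 140%

F_rel = (AUC_test/D_test) / (AUC_ref/D_ref)
      = (1472/300) / (1052/300)
      = 4.90667 / 3.50667 = 1.3992 = 139.92%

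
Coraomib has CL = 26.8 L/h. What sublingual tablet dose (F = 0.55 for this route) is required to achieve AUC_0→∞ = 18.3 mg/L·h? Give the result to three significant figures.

Dose = 892 mg

Dose = CL × AUC_0→∞ / F
     = 26.8 × 18.3 / 0.55 = 891.709 mg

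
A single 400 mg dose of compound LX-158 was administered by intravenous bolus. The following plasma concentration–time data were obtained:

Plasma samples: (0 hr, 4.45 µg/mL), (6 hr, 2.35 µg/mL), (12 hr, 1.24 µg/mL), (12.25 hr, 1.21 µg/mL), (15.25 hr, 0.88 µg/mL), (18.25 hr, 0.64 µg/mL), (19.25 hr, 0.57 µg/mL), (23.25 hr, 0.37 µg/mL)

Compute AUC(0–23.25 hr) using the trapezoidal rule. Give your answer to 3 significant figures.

Trapezoidal AUC_0→23.25:
  [0→6]: (4.45+2.35)/2 × 6 = 20.4
  [6→12]: (2.35+1.24)/2 × 6 = 10.77
  [12→12.25]: (1.24+1.21)/2 × 0.25 = 0.30625
  [12.25→15.25]: (1.21+0.88)/2 × 3 = 3.135
  [15.25→18.25]: (0.88+0.64)/2 × 3 = 2.28
  [18.25→19.25]: (0.64+0.57)/2 × 1 = 0.605
  [19.25→23.25]: (0.57+0.37)/2 × 4 = 1.88
  Sum = 39.37625 µg/mL·hr

AUC = 39.4 µg/mL·hr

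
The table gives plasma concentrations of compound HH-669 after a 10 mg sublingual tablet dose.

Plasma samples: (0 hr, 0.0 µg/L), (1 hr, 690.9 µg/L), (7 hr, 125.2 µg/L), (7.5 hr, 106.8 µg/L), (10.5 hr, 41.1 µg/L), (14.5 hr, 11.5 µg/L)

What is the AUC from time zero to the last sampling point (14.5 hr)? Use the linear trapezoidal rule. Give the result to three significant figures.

AUC = 3180 µg/L·hr

Trapezoidal AUC_0→14.5:
  [0→1]: (0.0+690.9)/2 × 1 = 345.45
  [1→7]: (690.9+125.2)/2 × 6 = 2448.3
  [7→7.5]: (125.2+106.8)/2 × 0.5 = 58.0
  [7.5→10.5]: (106.8+41.1)/2 × 3 = 221.85
  [10.5→14.5]: (41.1+11.5)/2 × 4 = 105.2
  Sum = 3178.8 µg/L·hr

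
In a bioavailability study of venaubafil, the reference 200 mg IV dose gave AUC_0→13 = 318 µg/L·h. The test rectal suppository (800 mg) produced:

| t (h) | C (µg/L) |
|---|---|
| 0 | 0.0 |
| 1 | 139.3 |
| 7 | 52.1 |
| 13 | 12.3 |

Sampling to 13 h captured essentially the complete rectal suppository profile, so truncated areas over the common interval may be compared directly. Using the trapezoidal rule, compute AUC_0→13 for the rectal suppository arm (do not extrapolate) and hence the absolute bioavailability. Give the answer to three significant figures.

F = 0.658

Trapezoidal AUC_0→13 (rectal suppository):
  [0→1]: (0.0+139.3)/2 × 1 = 69.65
  [1→7]: (139.3+52.1)/2 × 6 = 574.2
  [7→13]: (52.1+12.3)/2 × 6 = 193.2
  Sum = 837.05 µg/L·h
F = (AUC_ev/D_ev)/(AUC_iv/D_iv) = (837.05/800)/(318/200) = 1.0463125/1.59 = 0.6581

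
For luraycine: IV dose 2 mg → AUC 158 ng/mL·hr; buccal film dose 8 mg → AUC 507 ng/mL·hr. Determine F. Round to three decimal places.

F = (AUC_ev / D_ev) / (AUC_iv / D_iv)
  = (507/8) / (158/2)
  = 63.375 / 79 = 0.8022

F = 0.802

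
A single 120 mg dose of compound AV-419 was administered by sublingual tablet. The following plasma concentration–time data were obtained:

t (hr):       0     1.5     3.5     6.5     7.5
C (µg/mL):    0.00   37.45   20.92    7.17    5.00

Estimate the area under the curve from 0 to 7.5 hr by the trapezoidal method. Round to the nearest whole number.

AUC = 135 µg/mL·hr

Trapezoidal AUC_0→7.5:
  [0→1.5]: (0.00+37.45)/2 × 1.5 = 28.0875
  [1.5→3.5]: (37.45+20.92)/2 × 2 = 58.37
  [3.5→6.5]: (20.92+7.17)/2 × 3 = 42.135
  [6.5→7.5]: (7.17+5.00)/2 × 1 = 6.085
  Sum = 134.6775 µg/mL·hr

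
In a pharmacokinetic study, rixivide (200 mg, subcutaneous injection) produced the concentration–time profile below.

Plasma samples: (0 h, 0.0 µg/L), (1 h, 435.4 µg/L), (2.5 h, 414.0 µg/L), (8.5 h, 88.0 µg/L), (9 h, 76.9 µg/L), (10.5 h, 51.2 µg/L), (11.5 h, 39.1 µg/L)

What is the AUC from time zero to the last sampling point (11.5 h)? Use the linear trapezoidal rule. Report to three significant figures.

AUC = 2540 µg/L·h

Trapezoidal AUC_0→11.5:
  [0→1]: (0.0+435.4)/2 × 1 = 217.7
  [1→2.5]: (435.4+414.0)/2 × 1.5 = 637.05
  [2.5→8.5]: (414.0+88.0)/2 × 6 = 1506.0
  [8.5→9]: (88.0+76.9)/2 × 0.5 = 41.225
  [9→10.5]: (76.9+51.2)/2 × 1.5 = 96.075
  [10.5→11.5]: (51.2+39.1)/2 × 1 = 45.15
  Sum = 2543.2 µg/L·h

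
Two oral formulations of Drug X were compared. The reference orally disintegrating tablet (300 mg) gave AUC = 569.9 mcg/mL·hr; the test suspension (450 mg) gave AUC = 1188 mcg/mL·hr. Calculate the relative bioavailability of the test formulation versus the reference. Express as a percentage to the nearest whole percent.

F_rel = (AUC_test/D_test) / (AUC_ref/D_ref)
      = (1188/450) / (569.9/300)
      = 2.64 / 1.89967 = 1.3897 = 138.97%

F_rel = 139%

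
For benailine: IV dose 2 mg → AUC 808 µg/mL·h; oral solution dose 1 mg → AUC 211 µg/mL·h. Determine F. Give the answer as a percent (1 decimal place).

F = 52.2%

F = (AUC_ev / D_ev) / (AUC_iv / D_iv)
  = (211/1) / (808/2)
  = 211 / 404 = 0.5223
  = 52.23%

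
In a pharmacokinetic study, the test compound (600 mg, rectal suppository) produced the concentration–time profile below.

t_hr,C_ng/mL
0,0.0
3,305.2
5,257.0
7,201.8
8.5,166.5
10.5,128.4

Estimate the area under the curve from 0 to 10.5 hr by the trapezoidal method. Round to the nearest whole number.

Trapezoidal AUC_0→10.5:
  [0→3]: (0.0+305.2)/2 × 3 = 457.8
  [3→5]: (305.2+257.0)/2 × 2 = 562.2
  [5→7]: (257.0+201.8)/2 × 2 = 458.8
  [7→8.5]: (201.8+166.5)/2 × 1.5 = 276.225
  [8.5→10.5]: (166.5+128.4)/2 × 2 = 294.9
  Sum = 2049.925 ng/mL·hr

AUC = 2050 ng/mL·hr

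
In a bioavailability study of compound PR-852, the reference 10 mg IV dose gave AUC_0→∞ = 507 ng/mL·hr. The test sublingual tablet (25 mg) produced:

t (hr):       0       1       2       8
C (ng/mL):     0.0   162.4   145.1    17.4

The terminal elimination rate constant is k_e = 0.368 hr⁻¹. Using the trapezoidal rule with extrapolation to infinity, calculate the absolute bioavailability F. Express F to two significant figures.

F = 0.61

Trapezoidal AUC_0→8 (sublingual tablet):
  [0→1]: (0.0+162.4)/2 × 1 = 81.2
  [1→2]: (162.4+145.1)/2 × 1 = 153.75
  [2→8]: (145.1+17.4)/2 × 6 = 487.5
  Sum = 722.45 ng/mL·hr
Tail: C_last/k_e = 17.4/0.368 = 47.283
AUC_0→∞ (sublingual tablet) = 722.45 + 47.283 = 769.733 ng/mL·hr
F = (AUC_ev/D_ev)/(AUC_iv/D_iv) = (769.733/25)/(507/10) = 30.78932/50.7 = 0.6073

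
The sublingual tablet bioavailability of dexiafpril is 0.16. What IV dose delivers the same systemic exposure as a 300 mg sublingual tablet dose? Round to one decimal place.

Systemic exposure from an extravascular dose = F × D_ev, so the equivalent IV dose is F × D_ev.
D_iv = F × D_ev = 0.16 × 300 = 48 mg

D_iv = 48.0 mg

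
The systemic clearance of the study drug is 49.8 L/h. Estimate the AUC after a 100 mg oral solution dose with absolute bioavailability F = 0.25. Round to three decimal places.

AUC_0→∞ = F × Dose / CL
        = 0.25 × 100 / 49.8 = 0.502008 mg/L·h

AUC = 0.502 mg/L·h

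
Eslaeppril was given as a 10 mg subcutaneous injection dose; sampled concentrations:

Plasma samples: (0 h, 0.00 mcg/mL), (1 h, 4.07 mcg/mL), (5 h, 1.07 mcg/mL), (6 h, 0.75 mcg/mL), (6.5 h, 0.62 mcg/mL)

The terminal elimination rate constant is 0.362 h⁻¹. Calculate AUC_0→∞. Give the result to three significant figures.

Trapezoidal AUC_0→6.5:
  [0→1]: (0.00+4.07)/2 × 1 = 2.035
  [1→5]: (4.07+1.07)/2 × 4 = 10.28
  [5→6]: (1.07+0.75)/2 × 1 = 0.91
  [6→6.5]: (0.75+0.62)/2 × 0.5 = 0.3425
  Sum = 13.5675 mcg/mL·h
Extrapolated tail: C_last / k_e = 0.62 / 0.362 = 1.713
AUC_0→∞ = 13.5675 + 1.713 = 15.2805 mcg/mL·h

AUC = 15.3 mcg/mL·h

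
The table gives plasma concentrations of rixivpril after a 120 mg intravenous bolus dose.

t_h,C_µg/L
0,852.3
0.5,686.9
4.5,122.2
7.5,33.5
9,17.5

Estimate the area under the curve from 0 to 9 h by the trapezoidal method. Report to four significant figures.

AUC = 2275 µg/L·h

Trapezoidal AUC_0→9:
  [0→0.5]: (852.3+686.9)/2 × 0.5 = 384.8
  [0.5→4.5]: (686.9+122.2)/2 × 4 = 1618.2
  [4.5→7.5]: (122.2+33.5)/2 × 3 = 233.55
  [7.5→9]: (33.5+17.5)/2 × 1.5 = 38.25
  Sum = 2274.8 µg/L·h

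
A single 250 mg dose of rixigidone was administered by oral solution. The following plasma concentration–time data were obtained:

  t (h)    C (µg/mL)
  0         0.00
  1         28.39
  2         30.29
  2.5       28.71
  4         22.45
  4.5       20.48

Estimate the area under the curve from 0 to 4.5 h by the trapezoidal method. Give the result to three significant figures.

AUC = 107 µg/mL·h

Trapezoidal AUC_0→4.5:
  [0→1]: (0.00+28.39)/2 × 1 = 14.195
  [1→2]: (28.39+30.29)/2 × 1 = 29.34
  [2→2.5]: (30.29+28.71)/2 × 0.5 = 14.75
  [2.5→4]: (28.71+22.45)/2 × 1.5 = 38.37
  [4→4.5]: (22.45+20.48)/2 × 0.5 = 10.7325
  Sum = 107.3875 µg/mL·h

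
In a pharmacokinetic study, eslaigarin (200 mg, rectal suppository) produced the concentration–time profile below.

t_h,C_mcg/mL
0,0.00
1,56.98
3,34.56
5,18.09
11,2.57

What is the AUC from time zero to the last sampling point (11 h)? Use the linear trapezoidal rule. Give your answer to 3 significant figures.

AUC = 235 mcg/mL·h

Trapezoidal AUC_0→11:
  [0→1]: (0.00+56.98)/2 × 1 = 28.49
  [1→3]: (56.98+34.56)/2 × 2 = 91.54
  [3→5]: (34.56+18.09)/2 × 2 = 52.65
  [5→11]: (18.09+2.57)/2 × 6 = 61.98
  Sum = 234.66 mcg/mL·h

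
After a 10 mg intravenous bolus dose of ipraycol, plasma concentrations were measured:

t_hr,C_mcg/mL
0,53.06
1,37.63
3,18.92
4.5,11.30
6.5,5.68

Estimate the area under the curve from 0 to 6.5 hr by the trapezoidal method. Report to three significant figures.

AUC = 142 mcg/mL·hr

Trapezoidal AUC_0→6.5:
  [0→1]: (53.06+37.63)/2 × 1 = 45.345
  [1→3]: (37.63+18.92)/2 × 2 = 56.55
  [3→4.5]: (18.92+11.30)/2 × 1.5 = 22.665
  [4.5→6.5]: (11.30+5.68)/2 × 2 = 16.98
  Sum = 141.54 mcg/mL·hr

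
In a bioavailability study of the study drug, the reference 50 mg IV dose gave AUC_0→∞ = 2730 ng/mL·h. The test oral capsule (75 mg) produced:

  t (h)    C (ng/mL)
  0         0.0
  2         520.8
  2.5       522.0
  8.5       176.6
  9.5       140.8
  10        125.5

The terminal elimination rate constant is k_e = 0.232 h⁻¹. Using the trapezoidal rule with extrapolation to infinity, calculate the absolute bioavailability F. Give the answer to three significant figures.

F = 0.890

Trapezoidal AUC_0→10 (oral capsule):
  [0→2]: (0.0+520.8)/2 × 2 = 520.8
  [2→2.5]: (520.8+522.0)/2 × 0.5 = 260.7
  [2.5→8.5]: (522.0+176.6)/2 × 6 = 2095.8
  [8.5→9.5]: (176.6+140.8)/2 × 1 = 158.7
  [9.5→10]: (140.8+125.5)/2 × 0.5 = 66.575
  Sum = 3102.575 ng/mL·h
Tail: C_last/k_e = 125.5/0.232 = 540.948
AUC_0→∞ (oral capsule) = 3102.575 + 540.948 = 3643.523 ng/mL·h
F = (AUC_ev/D_ev)/(AUC_iv/D_iv) = (3643.523/75)/(2730/50) = 48.5803/54.6 = 0.8897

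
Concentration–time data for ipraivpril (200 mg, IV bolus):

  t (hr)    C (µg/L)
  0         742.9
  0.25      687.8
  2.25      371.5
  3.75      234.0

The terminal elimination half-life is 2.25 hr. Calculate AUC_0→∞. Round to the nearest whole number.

Trapezoidal AUC_0→3.75:
  [0→0.25]: (742.9+687.8)/2 × 0.25 = 178.8375
  [0.25→2.25]: (687.8+371.5)/2 × 2 = 1059.3
  [2.25→3.75]: (371.5+234.0)/2 × 1.5 = 454.125
  Sum = 1692.2625 µg/L·hr
k_e = ln2 / t½ = 0.693147 / 2.25 = 0.3081 hr^-1
Extrapolated tail: C_last / k_e = 234.0 / 0.3081 = 759.494
AUC_0→∞ = 1692.2625 + 759.494 = 2451.7565 µg/L·hr

AUC = 2452 µg/L·hr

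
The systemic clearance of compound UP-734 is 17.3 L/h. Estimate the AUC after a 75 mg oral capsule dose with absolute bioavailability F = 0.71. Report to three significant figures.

AUC_0→∞ = F × Dose / CL
        = 0.71 × 75 / 17.3 = 3.07803 mg/L·h

AUC = 3.08 mg/L·h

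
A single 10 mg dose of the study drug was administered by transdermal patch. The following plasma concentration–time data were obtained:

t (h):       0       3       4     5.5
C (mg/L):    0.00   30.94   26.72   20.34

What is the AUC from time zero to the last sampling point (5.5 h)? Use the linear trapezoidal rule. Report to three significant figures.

AUC = 111 mg/L·h

Trapezoidal AUC_0→5.5:
  [0→3]: (0.00+30.94)/2 × 3 = 46.41
  [3→4]: (30.94+26.72)/2 × 1 = 28.83
  [4→5.5]: (26.72+20.34)/2 × 1.5 = 35.295
  Sum = 110.535 mg/L·h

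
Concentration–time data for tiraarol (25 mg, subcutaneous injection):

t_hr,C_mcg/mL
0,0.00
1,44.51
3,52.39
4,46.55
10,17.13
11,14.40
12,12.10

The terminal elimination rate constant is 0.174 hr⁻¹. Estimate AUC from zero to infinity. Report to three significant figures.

Trapezoidal AUC_0→12:
  [0→1]: (0.00+44.51)/2 × 1 = 22.255
  [1→3]: (44.51+52.39)/2 × 2 = 96.9
  [3→4]: (52.39+46.55)/2 × 1 = 49.47
  [4→10]: (46.55+17.13)/2 × 6 = 191.04
  [10→11]: (17.13+14.40)/2 × 1 = 15.765
  [11→12]: (14.40+12.10)/2 × 1 = 13.25
  Sum = 388.68 mcg/mL·hr
Extrapolated tail: C_last / k_e = 12.10 / 0.174 = 69.540
AUC_0→∞ = 388.68 + 69.540 = 458.22 mcg/mL·hr

AUC = 458 mcg/mL·hr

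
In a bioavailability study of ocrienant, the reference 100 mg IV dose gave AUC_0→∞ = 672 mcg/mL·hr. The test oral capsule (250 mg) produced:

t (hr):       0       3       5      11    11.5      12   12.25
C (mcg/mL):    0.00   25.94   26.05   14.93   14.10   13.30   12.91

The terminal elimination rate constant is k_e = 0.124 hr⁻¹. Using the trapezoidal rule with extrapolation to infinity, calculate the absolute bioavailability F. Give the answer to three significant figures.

Trapezoidal AUC_0→12.25 (oral capsule):
  [0→3]: (0.00+25.94)/2 × 3 = 38.91
  [3→5]: (25.94+26.05)/2 × 2 = 51.99
  [5→11]: (26.05+14.93)/2 × 6 = 122.94
  [11→11.5]: (14.93+14.10)/2 × 0.5 = 7.2575
  [11.5→12]: (14.10+13.30)/2 × 0.5 = 6.85
  [12→12.25]: (13.30+12.91)/2 × 0.25 = 3.27625
  Sum = 231.22375 mcg/mL·hr
Tail: C_last/k_e = 12.91/0.124 = 104.113
AUC_0→∞ (oral capsule) = 231.22375 + 104.113 = 335.33675 mcg/mL·hr
F = (AUC_ev/D_ev)/(AUC_iv/D_iv) = (335.33675/250)/(672/100) = 1.341347/6.72 = 0.1996

F = 0.200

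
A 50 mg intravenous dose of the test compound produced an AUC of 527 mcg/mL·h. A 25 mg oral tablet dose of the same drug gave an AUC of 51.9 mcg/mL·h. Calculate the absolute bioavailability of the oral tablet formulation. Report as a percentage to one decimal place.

F = (AUC_ev / D_ev) / (AUC_iv / D_iv)
  = (51.9/25) / (527/50)
  = 2.076 / 10.54 = 0.1970
  = 19.70%

F = 19.7%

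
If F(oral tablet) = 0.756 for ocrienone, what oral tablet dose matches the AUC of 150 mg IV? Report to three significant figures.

For equal systemic exposure: F × D_ev = D_iv
D_ev = D_iv / F = 150 / 0.756 = 198.413 mg

D_oral = 198 mg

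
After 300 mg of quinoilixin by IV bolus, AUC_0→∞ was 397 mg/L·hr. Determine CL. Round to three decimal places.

CL = 0.756 L/hr

CL = Dose_iv / AUC_0→∞
   = 300 / 397 = 0.755668 L/hr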